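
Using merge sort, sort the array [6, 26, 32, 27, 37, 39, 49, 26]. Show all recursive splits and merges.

Merge sort trace:

Split: [6, 26, 32, 27, 37, 39, 49, 26] -> [6, 26, 32, 27] and [37, 39, 49, 26]
  Split: [6, 26, 32, 27] -> [6, 26] and [32, 27]
    Split: [6, 26] -> [6] and [26]
    Merge: [6] + [26] -> [6, 26]
    Split: [32, 27] -> [32] and [27]
    Merge: [32] + [27] -> [27, 32]
  Merge: [6, 26] + [27, 32] -> [6, 26, 27, 32]
  Split: [37, 39, 49, 26] -> [37, 39] and [49, 26]
    Split: [37, 39] -> [37] and [39]
    Merge: [37] + [39] -> [37, 39]
    Split: [49, 26] -> [49] and [26]
    Merge: [49] + [26] -> [26, 49]
  Merge: [37, 39] + [26, 49] -> [26, 37, 39, 49]
Merge: [6, 26, 27, 32] + [26, 37, 39, 49] -> [6, 26, 26, 27, 32, 37, 39, 49]

Final sorted array: [6, 26, 26, 27, 32, 37, 39, 49]

The merge sort proceeds by recursively splitting the array and merging sorted halves.
After all merges, the sorted array is [6, 26, 26, 27, 32, 37, 39, 49].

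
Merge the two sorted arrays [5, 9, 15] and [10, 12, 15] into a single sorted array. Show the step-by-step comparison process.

Merging process:

Compare 5 vs 10: take 5 from left. Merged: [5]
Compare 9 vs 10: take 9 from left. Merged: [5, 9]
Compare 15 vs 10: take 10 from right. Merged: [5, 9, 10]
Compare 15 vs 12: take 12 from right. Merged: [5, 9, 10, 12]
Compare 15 vs 15: take 15 from left. Merged: [5, 9, 10, 12, 15]
Append remaining from right: [15]. Merged: [5, 9, 10, 12, 15, 15]

Final merged array: [5, 9, 10, 12, 15, 15]
Total comparisons: 5

The merged array is [5, 9, 10, 12, 15, 15], requiring 5 comparisons. The merge step runs in O(n) time where n is the total number of elements.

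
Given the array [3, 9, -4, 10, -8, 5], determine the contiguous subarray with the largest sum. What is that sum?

Using Kadane's algorithm on [3, 9, -4, 10, -8, 5]:

Scanning through the array:
Position 1 (value 9): max_ending_here = 12, max_so_far = 12
Position 2 (value -4): max_ending_here = 8, max_so_far = 12
Position 3 (value 10): max_ending_here = 18, max_so_far = 18
Position 4 (value -8): max_ending_here = 10, max_so_far = 18
Position 5 (value 5): max_ending_here = 15, max_so_far = 18

Maximum subarray: [3, 9, -4, 10]
Maximum sum: 18

The maximum subarray is [3, 9, -4, 10] with sum 18. This subarray runs from index 0 to index 3.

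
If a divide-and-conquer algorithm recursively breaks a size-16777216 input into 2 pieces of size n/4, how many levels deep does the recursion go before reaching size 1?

For divide and conquer with division factor 4:

Problem sizes at each level:
Level 0: 16777216
Level 1: 4194304
Level 2: 1048576
Level 3: 262144
Level 4: 65536
Level 5: 16384
Level 6: 4096
Level 7: 1024
Level 8: 256
Level 9: 64
Level 10: 16
Level 11: 4
Level 12: 1

The root is level 0 and the size-1 base case is level 12 (the tree spans levels 0 through 12, i.e. 13 levels counting the root), so the depth is the number of divisions: log_4(16777216) = 12

The recursion tree depth is log_4(16777216) = 12. At each level, the problem size is divided by 4, so it takes 12 divisions to reduce to a base case of size 1. The algorithm makes 2 recursive calls at each level.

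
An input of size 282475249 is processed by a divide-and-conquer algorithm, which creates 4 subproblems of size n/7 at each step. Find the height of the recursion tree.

For divide and conquer with division factor 7:

Problem sizes at each level:
Level 0: 282475249
Level 1: 40353607
Level 2: 5764801
Level 3: 823543
Level 4: 117649
Level 5: 16807
Level 6: 2401
Level 7: 343
Level 8: 49
Level 9: 7
Level 10: 1

The root is level 0 and the size-1 base case is level 10 (the tree spans levels 0 through 10, i.e. 11 levels counting the root), so the depth is the number of divisions: log_7(282475249) = 10

The recursion tree depth is log_7(282475249) = 10. At each level, the problem size is divided by 7, so it takes 10 divisions to reduce to a base case of size 1. The algorithm makes 4 recursive calls at each level.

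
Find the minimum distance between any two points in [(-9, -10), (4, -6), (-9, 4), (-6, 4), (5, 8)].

Computing all pairwise distances among 5 points:

d((-9, -10), (4, -6)) = 13.6015
d((-9, -10), (-9, 4)) = 14.0
d((-9, -10), (-6, 4)) = 14.3178
d((-9, -10), (5, 8)) = 22.8035
d((4, -6), (-9, 4)) = 16.4012
d((4, -6), (-6, 4)) = 14.1421
d((4, -6), (5, 8)) = 14.0357
d((-9, 4), (-6, 4)) = 3.0 <-- minimum
d((-9, 4), (5, 8)) = 14.5602
d((-6, 4), (5, 8)) = 11.7047

Closest pair: (-9, 4) and (-6, 4) with distance 3.0

The closest pair is (-9, 4) and (-6, 4) with Euclidean distance 3.0. For 5 points, brute-force pairwise comparison is shown above. For large n, the divide-and-conquer algorithm (sort by x, recurse on halves, check the dividing strip) achieves O(n log n).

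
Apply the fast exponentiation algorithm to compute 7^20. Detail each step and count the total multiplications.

Computing 7^20 by squaring (build up from 7^1; each line after the first costs one multiplication):

7^1 = 7
7^2 = (7^1)^2 = 7^2 = 49
7^4 = (7^2)^2 = 49^2 = 2401
7^5 = 7 * 7^4 = 7 * 2401 = 16807
7^10 = (7^5)^2 = 16807^2 = 282475249
7^20 = (7^10)^2 = 282475249^2 = 79792266297612001

Result: 79792266297612001
Multiplications needed: 5 (5 lines after 7^1)

7^20 = 79792266297612001. Using exponentiation by squaring, this requires 5 multiplications. The key idea: if the exponent is even, square the half-power; if odd, multiply by the base once.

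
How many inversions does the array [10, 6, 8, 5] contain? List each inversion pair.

Finding inversions in [10, 6, 8, 5]:

(0, 1): arr[0]=10 > arr[1]=6
(0, 2): arr[0]=10 > arr[2]=8
(0, 3): arr[0]=10 > arr[3]=5
(1, 3): arr[1]=6 > arr[3]=5
(2, 3): arr[2]=8 > arr[3]=5

Total inversions: 5

The array has 5 inversion(s): (0,1), (0,2), (0,3), (1,3), (2,3). Each pair (i,j) satisfies i < j and arr[i] > arr[j].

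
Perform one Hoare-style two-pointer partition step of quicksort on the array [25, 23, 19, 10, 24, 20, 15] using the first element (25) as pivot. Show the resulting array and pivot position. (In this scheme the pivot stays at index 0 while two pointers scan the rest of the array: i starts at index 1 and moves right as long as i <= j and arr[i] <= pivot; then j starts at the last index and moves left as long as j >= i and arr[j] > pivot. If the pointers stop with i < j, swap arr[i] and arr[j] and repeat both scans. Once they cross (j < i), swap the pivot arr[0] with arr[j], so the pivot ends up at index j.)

Hoare-style two-pointer partition with pivot = 25:

Initial array: [25, 23, 19, 10, 24, 20, 15]

Pointers start at i = 1, j = 6.
i ends at 7, j ends at 6: the pointers have crossed (j < i), so scanning stops.

Swap pivot arr[0] with arr[6] to place pivot at position 6: [15, 23, 19, 10, 24, 20, 25]
Pivot position: 6

After partitioning with pivot 25, the array becomes [15, 23, 19, 10, 24, 20, 25]. The pivot is placed at index 6. All elements to the left of the pivot are <= 25, and all elements to the right are > 25.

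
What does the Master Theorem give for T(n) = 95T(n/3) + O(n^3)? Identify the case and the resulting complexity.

Master Theorem for T(n) = 95T(n/3) + O(n^3):

a = 95, b = 3, c = 3
log_b(a) = log_3(95) = 4.1451

Case 1: c = 3 < log_3(95) = 4.1451
T(n) = O(n^(log_3 95))

For T(n) = 95T(n/3) + O(n^3): log_3(95) = 4.1451. This is Case 1 of the Master Theorem (c < log_b(a), work dominated by leaves), giving O(n^(log_3 95)).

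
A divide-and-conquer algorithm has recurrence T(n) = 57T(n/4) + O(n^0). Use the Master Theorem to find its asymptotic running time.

Master Theorem for T(n) = 57T(n/4) + O(n^0):

a = 57, b = 4, c = 0
log_b(a) = log_4(57) = 2.9164

Case 1: c = 0 < log_4(57) = 2.9164
T(n) = O(n^(log_4 57))

For T(n) = 57T(n/4) + O(n^0): log_4(57) = 2.9164. This is Case 1 of the Master Theorem (c < log_b(a), work dominated by leaves), giving O(n^(log_4 57)).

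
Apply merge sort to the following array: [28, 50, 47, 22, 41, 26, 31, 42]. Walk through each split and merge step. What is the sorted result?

Merge sort trace:

Split: [28, 50, 47, 22, 41, 26, 31, 42] -> [28, 50, 47, 22] and [41, 26, 31, 42]
  Split: [28, 50, 47, 22] -> [28, 50] and [47, 22]
    Split: [28, 50] -> [28] and [50]
    Merge: [28] + [50] -> [28, 50]
    Split: [47, 22] -> [47] and [22]
    Merge: [47] + [22] -> [22, 47]
  Merge: [28, 50] + [22, 47] -> [22, 28, 47, 50]
  Split: [41, 26, 31, 42] -> [41, 26] and [31, 42]
    Split: [41, 26] -> [41] and [26]
    Merge: [41] + [26] -> [26, 41]
    Split: [31, 42] -> [31] and [42]
    Merge: [31] + [42] -> [31, 42]
  Merge: [26, 41] + [31, 42] -> [26, 31, 41, 42]
Merge: [22, 28, 47, 50] + [26, 31, 41, 42] -> [22, 26, 28, 31, 41, 42, 47, 50]

Final sorted array: [22, 26, 28, 31, 41, 42, 47, 50]

The merge sort proceeds by recursively splitting the array and merging sorted halves.
After all merges, the sorted array is [22, 26, 28, 31, 41, 42, 47, 50].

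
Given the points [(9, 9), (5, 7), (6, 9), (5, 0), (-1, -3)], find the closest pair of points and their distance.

Computing all pairwise distances among 5 points:

d((9, 9), (5, 7)) = 4.4721
d((9, 9), (6, 9)) = 3.0
d((9, 9), (5, 0)) = 9.8489
d((9, 9), (-1, -3)) = 15.6205
d((5, 7), (6, 9)) = 2.2361 <-- minimum
d((5, 7), (5, 0)) = 7.0
d((5, 7), (-1, -3)) = 11.6619
d((6, 9), (5, 0)) = 9.0554
d((6, 9), (-1, -3)) = 13.8924
d((5, 0), (-1, -3)) = 6.7082

Closest pair: (5, 7) and (6, 9) with distance 2.2361

The closest pair is (5, 7) and (6, 9) with Euclidean distance 2.2361. For 5 points, brute-force pairwise comparison is shown above. For large n, the divide-and-conquer algorithm (sort by x, recurse on halves, check the dividing strip) achieves O(n log n).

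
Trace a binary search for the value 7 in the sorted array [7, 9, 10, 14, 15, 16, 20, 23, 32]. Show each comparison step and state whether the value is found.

Binary search for 7 in [7, 9, 10, 14, 15, 16, 20, 23, 32]:

lo=0, hi=8, mid=4, arr[mid]=15 -> 15 > 7, search left half
lo=0, hi=3, mid=1, arr[mid]=9 -> 9 > 7, search left half
lo=0, hi=0, mid=0, arr[mid]=7 -> Found target at index 0!

Binary search finds 7 at index 0 after 3 comparisons. The search repeatedly halves the search space by comparing with the middle element.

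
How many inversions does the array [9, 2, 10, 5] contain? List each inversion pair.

Finding inversions in [9, 2, 10, 5]:

(0, 1): arr[0]=9 > arr[1]=2
(0, 3): arr[0]=9 > arr[3]=5
(2, 3): arr[2]=10 > arr[3]=5

Total inversions: 3

The array has 3 inversion(s): (0,1), (0,3), (2,3). Each pair (i,j) satisfies i < j and arr[i] > arr[j].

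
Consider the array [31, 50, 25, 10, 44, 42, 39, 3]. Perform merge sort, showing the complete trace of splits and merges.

Merge sort trace:

Split: [31, 50, 25, 10, 44, 42, 39, 3] -> [31, 50, 25, 10] and [44, 42, 39, 3]
  Split: [31, 50, 25, 10] -> [31, 50] and [25, 10]
    Split: [31, 50] -> [31] and [50]
    Merge: [31] + [50] -> [31, 50]
    Split: [25, 10] -> [25] and [10]
    Merge: [25] + [10] -> [10, 25]
  Merge: [31, 50] + [10, 25] -> [10, 25, 31, 50]
  Split: [44, 42, 39, 3] -> [44, 42] and [39, 3]
    Split: [44, 42] -> [44] and [42]
    Merge: [44] + [42] -> [42, 44]
    Split: [39, 3] -> [39] and [3]
    Merge: [39] + [3] -> [3, 39]
  Merge: [42, 44] + [3, 39] -> [3, 39, 42, 44]
Merge: [10, 25, 31, 50] + [3, 39, 42, 44] -> [3, 10, 25, 31, 39, 42, 44, 50]

Final sorted array: [3, 10, 25, 31, 39, 42, 44, 50]

The merge sort proceeds by recursively splitting the array and merging sorted halves.
After all merges, the sorted array is [3, 10, 25, 31, 39, 42, 44, 50].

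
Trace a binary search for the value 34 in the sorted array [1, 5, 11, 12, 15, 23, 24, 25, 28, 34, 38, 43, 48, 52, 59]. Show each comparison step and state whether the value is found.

Binary search for 34 in [1, 5, 11, 12, 15, 23, 24, 25, 28, 34, 38, 43, 48, 52, 59]:

lo=0, hi=14, mid=7, arr[mid]=25 -> 25 < 34, search right half
lo=8, hi=14, mid=11, arr[mid]=43 -> 43 > 34, search left half
lo=8, hi=10, mid=9, arr[mid]=34 -> Found target at index 9!

Binary search finds 34 at index 9 after 3 comparisons. The search repeatedly halves the search space by comparing with the middle element.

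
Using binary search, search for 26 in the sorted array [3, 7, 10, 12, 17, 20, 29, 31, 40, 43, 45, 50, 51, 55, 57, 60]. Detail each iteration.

Binary search for 26 in [3, 7, 10, 12, 17, 20, 29, 31, 40, 43, 45, 50, 51, 55, 57, 60]:

lo=0, hi=15, mid=7, arr[mid]=31 -> 31 > 26, search left half
lo=0, hi=6, mid=3, arr[mid]=12 -> 12 < 26, search right half
lo=4, hi=6, mid=5, arr[mid]=20 -> 20 < 26, search right half
lo=6, hi=6, mid=6, arr[mid]=29 -> 29 > 26, search left half
lo=6 > hi=5, target 26 not found

Binary search determines that 26 is not in the array after 4 comparisons. The search space was exhausted without finding the target.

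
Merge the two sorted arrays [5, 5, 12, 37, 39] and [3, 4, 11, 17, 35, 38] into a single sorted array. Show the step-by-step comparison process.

Merging process:

Compare 5 vs 3: take 3 from right. Merged: [3]
Compare 5 vs 4: take 4 from right. Merged: [3, 4]
Compare 5 vs 11: take 5 from left. Merged: [3, 4, 5]
Compare 5 vs 11: take 5 from left. Merged: [3, 4, 5, 5]
Compare 12 vs 11: take 11 from right. Merged: [3, 4, 5, 5, 11]
Compare 12 vs 17: take 12 from left. Merged: [3, 4, 5, 5, 11, 12]
Compare 37 vs 17: take 17 from right. Merged: [3, 4, 5, 5, 11, 12, 17]
Compare 37 vs 35: take 35 from right. Merged: [3, 4, 5, 5, 11, 12, 17, 35]
Compare 37 vs 38: take 37 from left. Merged: [3, 4, 5, 5, 11, 12, 17, 35, 37]
Compare 39 vs 38: take 38 from right. Merged: [3, 4, 5, 5, 11, 12, 17, 35, 37, 38]
Append remaining from left: [39]. Merged: [3, 4, 5, 5, 11, 12, 17, 35, 37, 38, 39]

Final merged array: [3, 4, 5, 5, 11, 12, 17, 35, 37, 38, 39]
Total comparisons: 10

The merged array is [3, 4, 5, 5, 11, 12, 17, 35, 37, 38, 39], requiring 10 comparisons. The merge step runs in O(n) time where n is the total number of elements.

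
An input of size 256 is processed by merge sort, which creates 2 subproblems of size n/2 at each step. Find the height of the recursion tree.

For divide and conquer with division factor 2:

Problem sizes at each level:
Level 0: 256
Level 1: 128
Level 2: 64
Level 3: 32
Level 4: 16
Level 5: 8
Level 6: 4
Level 7: 2
Level 8: 1

The root is level 0 and the size-1 base case is level 8 (the tree spans levels 0 through 8, i.e. 9 levels counting the root), so the depth is the number of divisions: log_2(256) = 8

The recursion tree depth is log_2(256) = 8. At each level, the problem size is divided by 2, so it takes 8 divisions to reduce to a base case of size 1. The algorithm makes 2 recursive calls at each level.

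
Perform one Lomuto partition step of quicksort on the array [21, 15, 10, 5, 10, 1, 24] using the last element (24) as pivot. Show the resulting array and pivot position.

Lomuto partition with pivot = 24:

Initial array: [21, 15, 10, 5, 10, 1, 24]

arr[0]=21 <= 24: swap with position 0, array becomes [21, 15, 10, 5, 10, 1, 24]
arr[1]=15 <= 24: swap with position 1, array becomes [21, 15, 10, 5, 10, 1, 24]
arr[2]=10 <= 24: swap with position 2, array becomes [21, 15, 10, 5, 10, 1, 24]
arr[3]=5 <= 24: swap with position 3, array becomes [21, 15, 10, 5, 10, 1, 24]
arr[4]=10 <= 24: swap with position 4, array becomes [21, 15, 10, 5, 10, 1, 24]
arr[5]=1 <= 24: swap with position 5, array becomes [21, 15, 10, 5, 10, 1, 24]

Place pivot at position 6: [21, 15, 10, 5, 10, 1, 24]
Pivot position: 6

After partitioning with pivot 24, the array becomes [21, 15, 10, 5, 10, 1, 24]. The pivot is placed at index 6. All elements to the left of the pivot are <= 24, and all elements to the right are > 24.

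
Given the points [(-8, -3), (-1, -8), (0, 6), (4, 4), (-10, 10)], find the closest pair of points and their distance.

Computing all pairwise distances among 5 points:

d((-8, -3), (-1, -8)) = 8.6023
d((-8, -3), (0, 6)) = 12.0416
d((-8, -3), (4, 4)) = 13.8924
d((-8, -3), (-10, 10)) = 13.1529
d((-1, -8), (0, 6)) = 14.0357
d((-1, -8), (4, 4)) = 13.0
d((-1, -8), (-10, 10)) = 20.1246
d((0, 6), (4, 4)) = 4.4721 <-- minimum
d((0, 6), (-10, 10)) = 10.7703
d((4, 4), (-10, 10)) = 15.2315

Closest pair: (0, 6) and (4, 4) with distance 4.4721

The closest pair is (0, 6) and (4, 4) with Euclidean distance 4.4721. For 5 points, brute-force pairwise comparison is shown above. For large n, the divide-and-conquer algorithm (sort by x, recurse on halves, check the dividing strip) achieves O(n log n).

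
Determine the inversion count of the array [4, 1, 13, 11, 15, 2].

Finding inversions in [4, 1, 13, 11, 15, 2]:

(0, 1): arr[0]=4 > arr[1]=1
(0, 5): arr[0]=4 > arr[5]=2
(2, 3): arr[2]=13 > arr[3]=11
(2, 5): arr[2]=13 > arr[5]=2
(3, 5): arr[3]=11 > arr[5]=2
(4, 5): arr[4]=15 > arr[5]=2

Total inversions: 6

The array has 6 inversion(s): (0,1), (0,5), (2,3), (2,5), (3,5), (4,5). Each pair (i,j) satisfies i < j and arr[i] > arr[j].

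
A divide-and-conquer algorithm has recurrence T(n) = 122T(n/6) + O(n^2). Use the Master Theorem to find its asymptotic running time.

Master Theorem for T(n) = 122T(n/6) + O(n^2):

a = 122, b = 6, c = 2
log_b(a) = log_6(122) = 2.6812

Case 1: c = 2 < log_6(122) = 2.6812
T(n) = O(n^(log_6 122))

For T(n) = 122T(n/6) + O(n^2): log_6(122) = 2.6812. This is Case 1 of the Master Theorem (c < log_b(a), work dominated by leaves), giving O(n^(log_6 122)).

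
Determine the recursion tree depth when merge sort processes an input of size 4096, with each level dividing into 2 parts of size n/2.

For divide and conquer with division factor 2:

Problem sizes at each level:
Level 0: 4096
Level 1: 2048
Level 2: 1024
Level 3: 512
Level 4: 256
Level 5: 128
Level 6: 64
Level 7: 32
Level 8: 16
Level 9: 8
Level 10: 4
Level 11: 2
Level 12: 1

The root is level 0 and the size-1 base case is level 12 (the tree spans levels 0 through 12, i.e. 13 levels counting the root), so the depth is the number of divisions: log_2(4096) = 12

The recursion tree depth is log_2(4096) = 12. At each level, the problem size is divided by 2, so it takes 12 divisions to reduce to a base case of size 1. The algorithm makes 2 recursive calls at each level.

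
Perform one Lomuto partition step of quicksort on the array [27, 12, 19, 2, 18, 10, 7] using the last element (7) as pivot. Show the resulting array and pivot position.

Lomuto partition with pivot = 7:

Initial array: [27, 12, 19, 2, 18, 10, 7]

arr[0]=27 > 7: no swap
arr[1]=12 > 7: no swap
arr[2]=19 > 7: no swap
arr[3]=2 <= 7: swap with position 0, array becomes [2, 12, 19, 27, 18, 10, 7]
arr[4]=18 > 7: no swap
arr[5]=10 > 7: no swap

Place pivot at position 1: [2, 7, 19, 27, 18, 10, 12]
Pivot position: 1

After partitioning with pivot 7, the array becomes [2, 7, 19, 27, 18, 10, 12]. The pivot is placed at index 1. All elements to the left of the pivot are <= 7, and all elements to the right are > 7.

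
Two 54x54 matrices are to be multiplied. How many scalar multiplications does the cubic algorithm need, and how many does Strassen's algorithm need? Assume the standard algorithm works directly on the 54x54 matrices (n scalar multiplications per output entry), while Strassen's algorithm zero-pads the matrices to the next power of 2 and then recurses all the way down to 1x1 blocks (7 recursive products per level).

Matrix multiplication for 54x54 matrices:

Strassen's algorithm requires power-of-2 dimensions. Pad 54x54 to 64x64 (next power of 2).

Standard algorithm: 54^3 = 157464 multiplications
Strassen's algorithm: 7^(log2(64)) = 7^6 = 117649 multiplications
Savings: 157464 - 117649 = 39815 multiplications

Standard: 157464 multiplications (54^3). Strassen: 117649 multiplications (7^6, after padding to 64x64). Strassen reduces 8 recursive multiplications to 7 at each level.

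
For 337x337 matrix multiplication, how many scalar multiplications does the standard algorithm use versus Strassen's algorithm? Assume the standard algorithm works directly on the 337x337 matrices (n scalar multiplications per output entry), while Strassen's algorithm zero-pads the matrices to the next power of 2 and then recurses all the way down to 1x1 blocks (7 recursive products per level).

Matrix multiplication for 337x337 matrices:

Strassen's algorithm requires power-of-2 dimensions. Pad 337x337 to 512x512 (next power of 2).

Standard algorithm: 337^3 = 38272753 multiplications
Strassen's algorithm: 7^(log2(512)) = 7^9 = 40353607 multiplications
Difference: 38272753 - 40353607 = -2080854 (Strassen uses MORE here due to padding overhead — for small or just-over-power-of-2 n, padding can outweigh the per-level savings)

Standard: 38272753 multiplications (337^3). Strassen: 40353607 multiplications (7^9, after padding to 512x512). Strassen reduces 8 recursive multiplications to 7 at each level.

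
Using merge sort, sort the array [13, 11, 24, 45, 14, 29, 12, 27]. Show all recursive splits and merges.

Merge sort trace:

Split: [13, 11, 24, 45, 14, 29, 12, 27] -> [13, 11, 24, 45] and [14, 29, 12, 27]
  Split: [13, 11, 24, 45] -> [13, 11] and [24, 45]
    Split: [13, 11] -> [13] and [11]
    Merge: [13] + [11] -> [11, 13]
    Split: [24, 45] -> [24] and [45]
    Merge: [24] + [45] -> [24, 45]
  Merge: [11, 13] + [24, 45] -> [11, 13, 24, 45]
  Split: [14, 29, 12, 27] -> [14, 29] and [12, 27]
    Split: [14, 29] -> [14] and [29]
    Merge: [14] + [29] -> [14, 29]
    Split: [12, 27] -> [12] and [27]
    Merge: [12] + [27] -> [12, 27]
  Merge: [14, 29] + [12, 27] -> [12, 14, 27, 29]
Merge: [11, 13, 24, 45] + [12, 14, 27, 29] -> [11, 12, 13, 14, 24, 27, 29, 45]

Final sorted array: [11, 12, 13, 14, 24, 27, 29, 45]

The merge sort proceeds by recursively splitting the array and merging sorted halves.
After all merges, the sorted array is [11, 12, 13, 14, 24, 27, 29, 45].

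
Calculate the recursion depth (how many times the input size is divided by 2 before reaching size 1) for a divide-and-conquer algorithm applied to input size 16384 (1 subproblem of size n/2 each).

For divide and conquer with division factor 2:

Problem sizes at each level:
Level 0: 16384
Level 1: 8192
Level 2: 4096
Level 3: 2048
Level 4: 1024
Level 5: 512
Level 6: 256
Level 7: 128
Level 8: 64
Level 9: 32
Level 10: 16
Level 11: 8
Level 12: 4
Level 13: 2
Level 14: 1

The root is level 0 and the size-1 base case is level 14 (the tree spans levels 0 through 14, i.e. 15 levels counting the root), so the depth is the number of divisions: log_2(16384) = 14

The recursion tree depth is log_2(16384) = 14. At each level, the problem size is divided by 2, so it takes 14 divisions to reduce to a base case of size 1. The algorithm makes 1 recursive call at each level.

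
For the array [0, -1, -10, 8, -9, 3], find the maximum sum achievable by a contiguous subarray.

Using Kadane's algorithm on [0, -1, -10, 8, -9, 3]:

Scanning through the array:
Position 1 (value -1): max_ending_here = -1, max_so_far = 0
Position 2 (value -10): max_ending_here = -10, max_so_far = 0
Position 3 (value 8): max_ending_here = 8, max_so_far = 8
Position 4 (value -9): max_ending_here = -1, max_so_far = 8
Position 5 (value 3): max_ending_here = 3, max_so_far = 8

Maximum subarray: [8]
Maximum sum: 8

The maximum subarray is [8] with sum 8. This subarray runs from index 3 to index 3.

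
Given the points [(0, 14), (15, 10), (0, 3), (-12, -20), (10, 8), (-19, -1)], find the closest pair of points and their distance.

Computing all pairwise distances among 6 points:

d((0, 14), (15, 10)) = 15.5242
d((0, 14), (0, 3)) = 11.0
d((0, 14), (-12, -20)) = 36.0555
d((0, 14), (10, 8)) = 11.6619
d((0, 14), (-19, -1)) = 24.2074
d((15, 10), (0, 3)) = 16.5529
d((15, 10), (-12, -20)) = 40.3609
d((15, 10), (10, 8)) = 5.3852 <-- minimum
d((15, 10), (-19, -1)) = 35.7351
d((0, 3), (-12, -20)) = 25.9422
d((0, 3), (10, 8)) = 11.1803
d((0, 3), (-19, -1)) = 19.4165
d((-12, -20), (10, 8)) = 35.609
d((-12, -20), (-19, -1)) = 20.2485
d((10, 8), (-19, -1)) = 30.3645

Closest pair: (15, 10) and (10, 8) with distance 5.3852

The closest pair is (15, 10) and (10, 8) with Euclidean distance 5.3852. For 6 points, brute-force pairwise comparison is shown above. For large n, the divide-and-conquer algorithm (sort by x, recurse on halves, check the dividing strip) achieves O(n log n).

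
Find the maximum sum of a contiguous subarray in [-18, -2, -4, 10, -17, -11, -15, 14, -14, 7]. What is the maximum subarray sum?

Using Kadane's algorithm on [-18, -2, -4, 10, -17, -11, -15, 14, -14, 7]:

Scanning through the array:
Position 1 (value -2): max_ending_here = -2, max_so_far = -2
Position 2 (value -4): max_ending_here = -4, max_so_far = -2
Position 3 (value 10): max_ending_here = 10, max_so_far = 10
Position 4 (value -17): max_ending_here = -7, max_so_far = 10
Position 5 (value -11): max_ending_here = -11, max_so_far = 10
Position 6 (value -15): max_ending_here = -15, max_so_far = 10
Position 7 (value 14): max_ending_here = 14, max_so_far = 14
Position 8 (value -14): max_ending_here = 0, max_so_far = 14
Position 9 (value 7): max_ending_here = 7, max_so_far = 14

Maximum subarray: [14]
Maximum sum: 14

The maximum subarray is [14] with sum 14. This subarray runs from index 7 to index 7.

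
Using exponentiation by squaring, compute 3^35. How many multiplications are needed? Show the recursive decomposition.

Computing 3^35 by squaring (build up from 3^1; each line after the first costs one multiplication):

3^1 = 3
3^2 = (3^1)^2 = 3^2 = 9
3^4 = (3^2)^2 = 9^2 = 81
3^8 = (3^4)^2 = 81^2 = 6561
3^16 = (3^8)^2 = 6561^2 = 43046721
3^17 = 3 * 3^16 = 3 * 43046721 = 129140163
3^34 = (3^17)^2 = 129140163^2 = 16677181699666569
3^35 = 3 * 3^34 = 3 * 16677181699666569 = 50031545098999707

Result: 50031545098999707
Multiplications needed: 7 (7 lines after 3^1)

3^35 = 50031545098999707. Using exponentiation by squaring, this requires 7 multiplications. The key idea: if the exponent is even, square the half-power; if odd, multiply by the base once.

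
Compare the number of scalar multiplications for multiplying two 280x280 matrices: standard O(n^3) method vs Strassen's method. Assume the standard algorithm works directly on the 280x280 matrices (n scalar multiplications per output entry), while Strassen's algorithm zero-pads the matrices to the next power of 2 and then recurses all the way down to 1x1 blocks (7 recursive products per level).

Matrix multiplication for 280x280 matrices:

Strassen's algorithm requires power-of-2 dimensions. Pad 280x280 to 512x512 (next power of 2).

Standard algorithm: 280^3 = 21952000 multiplications
Strassen's algorithm: 7^(log2(512)) = 7^9 = 40353607 multiplications
Difference: 21952000 - 40353607 = -18401607 (Strassen uses MORE here due to padding overhead — for small or just-over-power-of-2 n, padding can outweigh the per-level savings)

Standard: 21952000 multiplications (280^3). Strassen: 40353607 multiplications (7^9, after padding to 512x512). Strassen reduces 8 recursive multiplications to 7 at each level.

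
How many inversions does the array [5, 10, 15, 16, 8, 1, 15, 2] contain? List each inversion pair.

Finding inversions in [5, 10, 15, 16, 8, 1, 15, 2]:

(0, 5): arr[0]=5 > arr[5]=1
(0, 7): arr[0]=5 > arr[7]=2
(1, 4): arr[1]=10 > arr[4]=8
(1, 5): arr[1]=10 > arr[5]=1
(1, 7): arr[1]=10 > arr[7]=2
(2, 4): arr[2]=15 > arr[4]=8
(2, 5): arr[2]=15 > arr[5]=1
(2, 7): arr[2]=15 > arr[7]=2
(3, 4): arr[3]=16 > arr[4]=8
(3, 5): arr[3]=16 > arr[5]=1
(3, 6): arr[3]=16 > arr[6]=15
(3, 7): arr[3]=16 > arr[7]=2
(4, 5): arr[4]=8 > arr[5]=1
(4, 7): arr[4]=8 > arr[7]=2
(6, 7): arr[6]=15 > arr[7]=2

Total inversions: 15

The array has 15 inversion(s): (0,5), (0,7), (1,4), (1,5), (1,7), (2,4), (2,5), (2,7), (3,4), (3,5), (3,6), (3,7), (4,5), (4,7), (6,7). Each pair (i,j) satisfies i < j and arr[i] > arr[j].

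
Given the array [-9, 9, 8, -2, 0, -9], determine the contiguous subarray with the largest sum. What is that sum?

Using Kadane's algorithm on [-9, 9, 8, -2, 0, -9]:

Scanning through the array:
Position 1 (value 9): max_ending_here = 9, max_so_far = 9
Position 2 (value 8): max_ending_here = 17, max_so_far = 17
Position 3 (value -2): max_ending_here = 15, max_so_far = 17
Position 4 (value 0): max_ending_here = 15, max_so_far = 17
Position 5 (value -9): max_ending_here = 6, max_so_far = 17

Maximum subarray: [9, 8]
Maximum sum: 17

The maximum subarray is [9, 8] with sum 17. This subarray runs from index 1 to index 2.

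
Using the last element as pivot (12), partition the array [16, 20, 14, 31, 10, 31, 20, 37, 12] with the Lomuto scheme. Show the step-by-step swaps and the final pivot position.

Lomuto partition with pivot = 12:

Initial array: [16, 20, 14, 31, 10, 31, 20, 37, 12]

arr[0]=16 > 12: no swap
arr[1]=20 > 12: no swap
arr[2]=14 > 12: no swap
arr[3]=31 > 12: no swap
arr[4]=10 <= 12: swap with position 0, array becomes [10, 20, 14, 31, 16, 31, 20, 37, 12]
arr[5]=31 > 12: no swap
arr[6]=20 > 12: no swap
arr[7]=37 > 12: no swap

Place pivot at position 1: [10, 12, 14, 31, 16, 31, 20, 37, 20]
Pivot position: 1

After partitioning with pivot 12, the array becomes [10, 12, 14, 31, 16, 31, 20, 37, 20]. The pivot is placed at index 1. All elements to the left of the pivot are <= 12, and all elements to the right are > 12.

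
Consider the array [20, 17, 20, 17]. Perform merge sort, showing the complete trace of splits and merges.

Merge sort trace:

Split: [20, 17, 20, 17] -> [20, 17] and [20, 17]
  Split: [20, 17] -> [20] and [17]
  Merge: [20] + [17] -> [17, 20]
  Split: [20, 17] -> [20] and [17]
  Merge: [20] + [17] -> [17, 20]
Merge: [17, 20] + [17, 20] -> [17, 17, 20, 20]

Final sorted array: [17, 17, 20, 20]

The merge sort proceeds by recursively splitting the array and merging sorted halves.
After all merges, the sorted array is [17, 17, 20, 20].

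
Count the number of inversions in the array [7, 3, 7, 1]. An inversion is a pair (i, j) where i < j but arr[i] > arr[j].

Finding inversions in [7, 3, 7, 1]:

(0, 1): arr[0]=7 > arr[1]=3
(0, 3): arr[0]=7 > arr[3]=1
(1, 3): arr[1]=3 > arr[3]=1
(2, 3): arr[2]=7 > arr[3]=1

Total inversions: 4

The array has 4 inversion(s): (0,1), (0,3), (1,3), (2,3). Each pair (i,j) satisfies i < j and arr[i] > arr[j].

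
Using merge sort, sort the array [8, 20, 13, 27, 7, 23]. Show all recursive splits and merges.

Merge sort trace:

Split: [8, 20, 13, 27, 7, 23] -> [8, 20, 13] and [27, 7, 23]
  Split: [8, 20, 13] -> [8] and [20, 13]
    Split: [20, 13] -> [20] and [13]
    Merge: [20] + [13] -> [13, 20]
  Merge: [8] + [13, 20] -> [8, 13, 20]
  Split: [27, 7, 23] -> [27] and [7, 23]
    Split: [7, 23] -> [7] and [23]
    Merge: [7] + [23] -> [7, 23]
  Merge: [27] + [7, 23] -> [7, 23, 27]
Merge: [8, 13, 20] + [7, 23, 27] -> [7, 8, 13, 20, 23, 27]

Final sorted array: [7, 8, 13, 20, 23, 27]

The merge sort proceeds by recursively splitting the array and merging sorted halves.
After all merges, the sorted array is [7, 8, 13, 20, 23, 27].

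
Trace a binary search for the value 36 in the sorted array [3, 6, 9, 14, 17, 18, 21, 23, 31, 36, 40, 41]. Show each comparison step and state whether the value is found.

Binary search for 36 in [3, 6, 9, 14, 17, 18, 21, 23, 31, 36, 40, 41]:

lo=0, hi=11, mid=5, arr[mid]=18 -> 18 < 36, search right half
lo=6, hi=11, mid=8, arr[mid]=31 -> 31 < 36, search right half
lo=9, hi=11, mid=10, arr[mid]=40 -> 40 > 36, search left half
lo=9, hi=9, mid=9, arr[mid]=36 -> Found target at index 9!

Binary search finds 36 at index 9 after 4 comparisons. The search repeatedly halves the search space by comparing with the middle element.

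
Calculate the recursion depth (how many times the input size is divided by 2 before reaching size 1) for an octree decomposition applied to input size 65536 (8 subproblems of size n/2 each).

For divide and conquer with division factor 2:

Problem sizes at each level:
Level 0: 65536
Level 1: 32768
Level 2: 16384
Level 3: 8192
Level 4: 4096
Level 5: 2048
Level 6: 1024
Level 7: 512
Level 8: 256
Level 9: 128
Level 10: 64
Level 11: 32
Level 12: 16
Level 13: 8
Level 14: 4
Level 15: 2
Level 16: 1

The root is level 0 and the size-1 base case is level 16 (the tree spans levels 0 through 16, i.e. 17 levels counting the root), so the depth is the number of divisions: log_2(65536) = 16

The recursion tree depth is log_2(65536) = 16. At each level, the problem size is divided by 2, so it takes 16 divisions to reduce to a base case of size 1. The algorithm makes 8 recursive calls at each level.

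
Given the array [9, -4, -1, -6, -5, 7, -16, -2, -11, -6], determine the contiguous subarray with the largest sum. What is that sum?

Using Kadane's algorithm on [9, -4, -1, -6, -5, 7, -16, -2, -11, -6]:

Scanning through the array:
Position 1 (value -4): max_ending_here = 5, max_so_far = 9
Position 2 (value -1): max_ending_here = 4, max_so_far = 9
Position 3 (value -6): max_ending_here = -2, max_so_far = 9
Position 4 (value -5): max_ending_here = -5, max_so_far = 9
Position 5 (value 7): max_ending_here = 7, max_so_far = 9
Position 6 (value -16): max_ending_here = -9, max_so_far = 9
Position 7 (value -2): max_ending_here = -2, max_so_far = 9
Position 8 (value -11): max_ending_here = -11, max_so_far = 9
Position 9 (value -6): max_ending_here = -6, max_so_far = 9

Maximum subarray: [9]
Maximum sum: 9

The maximum subarray is [9] with sum 9. This subarray runs from index 0 to index 0.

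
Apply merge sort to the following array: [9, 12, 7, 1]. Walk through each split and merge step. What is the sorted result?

Merge sort trace:

Split: [9, 12, 7, 1] -> [9, 12] and [7, 1]
  Split: [9, 12] -> [9] and [12]
  Merge: [9] + [12] -> [9, 12]
  Split: [7, 1] -> [7] and [1]
  Merge: [7] + [1] -> [1, 7]
Merge: [9, 12] + [1, 7] -> [1, 7, 9, 12]

Final sorted array: [1, 7, 9, 12]

The merge sort proceeds by recursively splitting the array and merging sorted halves.
After all merges, the sorted array is [1, 7, 9, 12].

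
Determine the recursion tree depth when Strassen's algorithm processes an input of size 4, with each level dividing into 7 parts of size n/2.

For divide and conquer with division factor 2:

Problem sizes at each level:
Level 0: 4
Level 1: 2
Level 2: 1

The root is level 0 and the size-1 base case is level 2 (the tree spans levels 0 through 2, i.e. 3 levels counting the root), so the depth is the number of divisions: log_2(4) = 2

The recursion tree depth is log_2(4) = 2. At each level, the problem size is divided by 2, so it takes 2 divisions to reduce to a base case of size 1. The algorithm makes 7 recursive calls at each level.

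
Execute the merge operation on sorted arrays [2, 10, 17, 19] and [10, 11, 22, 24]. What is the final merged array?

Merging process:

Compare 2 vs 10: take 2 from left. Merged: [2]
Compare 10 vs 10: take 10 from left. Merged: [2, 10]
Compare 17 vs 10: take 10 from right. Merged: [2, 10, 10]
Compare 17 vs 11: take 11 from right. Merged: [2, 10, 10, 11]
Compare 17 vs 22: take 17 from left. Merged: [2, 10, 10, 11, 17]
Compare 19 vs 22: take 19 from left. Merged: [2, 10, 10, 11, 17, 19]
Append remaining from right: [22, 24]. Merged: [2, 10, 10, 11, 17, 19, 22, 24]

Final merged array: [2, 10, 10, 11, 17, 19, 22, 24]
Total comparisons: 6

The merged array is [2, 10, 10, 11, 17, 19, 22, 24], requiring 6 comparisons. The merge step runs in O(n) time where n is the total number of elements.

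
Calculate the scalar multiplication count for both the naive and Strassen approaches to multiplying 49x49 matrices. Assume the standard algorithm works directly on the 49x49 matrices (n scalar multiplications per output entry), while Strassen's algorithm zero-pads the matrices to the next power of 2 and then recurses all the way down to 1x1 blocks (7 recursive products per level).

Matrix multiplication for 49x49 matrices:

Strassen's algorithm requires power-of-2 dimensions. Pad 49x49 to 64x64 (next power of 2).

Standard algorithm: 49^3 = 117649 multiplications
Strassen's algorithm: 7^(log2(64)) = 7^6 = 117649 multiplications
Savings: 117649 - 117649 = 0 multiplications

Standard: 117649 multiplications (49^3). Strassen: 117649 multiplications (7^6, after padding to 64x64). Strassen reduces 8 recursive multiplications to 7 at each level.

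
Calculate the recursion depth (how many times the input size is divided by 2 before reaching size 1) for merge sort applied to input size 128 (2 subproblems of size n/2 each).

For divide and conquer with division factor 2:

Problem sizes at each level:
Level 0: 128
Level 1: 64
Level 2: 32
Level 3: 16
Level 4: 8
Level 5: 4
Level 6: 2
Level 7: 1

The root is level 0 and the size-1 base case is level 7 (the tree spans levels 0 through 7, i.e. 8 levels counting the root), so the depth is the number of divisions: log_2(128) = 7

The recursion tree depth is log_2(128) = 7. At each level, the problem size is divided by 2, so it takes 7 divisions to reduce to a base case of size 1. The algorithm makes 2 recursive calls at each level.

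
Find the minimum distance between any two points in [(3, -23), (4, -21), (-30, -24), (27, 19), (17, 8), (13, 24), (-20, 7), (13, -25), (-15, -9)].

Computing all pairwise distances among 9 points:

d((3, -23), (4, -21)) = 2.2361 <-- minimum
d((3, -23), (-30, -24)) = 33.0151
d((3, -23), (27, 19)) = 48.3735
d((3, -23), (17, 8)) = 34.0147
d((3, -23), (13, 24)) = 48.0521
d((3, -23), (-20, 7)) = 37.8021
d((3, -23), (13, -25)) = 10.198
d((3, -23), (-15, -9)) = 22.8035
d((4, -21), (-30, -24)) = 34.1321
d((4, -21), (27, 19)) = 46.1411
d((4, -21), (17, 8)) = 31.7805
d((4, -21), (13, 24)) = 45.8912
d((4, -21), (-20, 7)) = 36.8782
d((4, -21), (13, -25)) = 9.8489
d((4, -21), (-15, -9)) = 22.4722
d((-30, -24), (27, 19)) = 71.4003
d((-30, -24), (17, 8)) = 56.8595
d((-30, -24), (13, 24)) = 64.4438
d((-30, -24), (-20, 7)) = 32.573
d((-30, -24), (13, -25)) = 43.0116
d((-30, -24), (-15, -9)) = 21.2132
d((27, 19), (17, 8)) = 14.8661
d((27, 19), (13, 24)) = 14.8661
d((27, 19), (-20, 7)) = 48.5077
d((27, 19), (13, -25)) = 46.1736
d((27, 19), (-15, -9)) = 50.4777
d((17, 8), (13, 24)) = 16.4924
d((17, 8), (-20, 7)) = 37.0135
d((17, 8), (13, -25)) = 33.2415
d((17, 8), (-15, -9)) = 36.2353
d((13, 24), (-20, 7)) = 37.1214
d((13, 24), (13, -25)) = 49.0
d((13, 24), (-15, -9)) = 43.2782
d((-20, 7), (13, -25)) = 45.9674
d((-20, 7), (-15, -9)) = 16.7631
d((13, -25), (-15, -9)) = 32.249

Closest pair: (3, -23) and (4, -21) with distance 2.2361

The closest pair is (3, -23) and (4, -21) with Euclidean distance 2.2361. For 9 points, brute-force pairwise comparison is shown above. For large n, the divide-and-conquer algorithm (sort by x, recurse on halves, check the dividing strip) achieves O(n log n).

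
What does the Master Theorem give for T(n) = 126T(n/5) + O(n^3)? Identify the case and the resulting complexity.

Master Theorem for T(n) = 126T(n/5) + O(n^3):

a = 126, b = 5, c = 3
log_b(a) = log_5(126) = 3.0050

Case 1: c = 3 < log_5(126) = 3.0050
T(n) = O(n^(log_5 126))

For T(n) = 126T(n/5) + O(n^3): log_5(126) = 3.0050. This is Case 1 of the Master Theorem (c < log_b(a), work dominated by leaves), giving O(n^(log_5 126)).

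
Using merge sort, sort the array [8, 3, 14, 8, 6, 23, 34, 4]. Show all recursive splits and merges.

Merge sort trace:

Split: [8, 3, 14, 8, 6, 23, 34, 4] -> [8, 3, 14, 8] and [6, 23, 34, 4]
  Split: [8, 3, 14, 8] -> [8, 3] and [14, 8]
    Split: [8, 3] -> [8] and [3]
    Merge: [8] + [3] -> [3, 8]
    Split: [14, 8] -> [14] and [8]
    Merge: [14] + [8] -> [8, 14]
  Merge: [3, 8] + [8, 14] -> [3, 8, 8, 14]
  Split: [6, 23, 34, 4] -> [6, 23] and [34, 4]
    Split: [6, 23] -> [6] and [23]
    Merge: [6] + [23] -> [6, 23]
    Split: [34, 4] -> [34] and [4]
    Merge: [34] + [4] -> [4, 34]
  Merge: [6, 23] + [4, 34] -> [4, 6, 23, 34]
Merge: [3, 8, 8, 14] + [4, 6, 23, 34] -> [3, 4, 6, 8, 8, 14, 23, 34]

Final sorted array: [3, 4, 6, 8, 8, 14, 23, 34]

The merge sort proceeds by recursively splitting the array and merging sorted halves.
After all merges, the sorted array is [3, 4, 6, 8, 8, 14, 23, 34].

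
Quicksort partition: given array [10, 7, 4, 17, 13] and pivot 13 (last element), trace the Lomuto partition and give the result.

Lomuto partition with pivot = 13:

Initial array: [10, 7, 4, 17, 13]

arr[0]=10 <= 13: swap with position 0, array becomes [10, 7, 4, 17, 13]
arr[1]=7 <= 13: swap with position 1, array becomes [10, 7, 4, 17, 13]
arr[2]=4 <= 13: swap with position 2, array becomes [10, 7, 4, 17, 13]
arr[3]=17 > 13: no swap

Place pivot at position 3: [10, 7, 4, 13, 17]
Pivot position: 3

After partitioning with pivot 13, the array becomes [10, 7, 4, 13, 17]. The pivot is placed at index 3. All elements to the left of the pivot are <= 13, and all elements to the right are > 13.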